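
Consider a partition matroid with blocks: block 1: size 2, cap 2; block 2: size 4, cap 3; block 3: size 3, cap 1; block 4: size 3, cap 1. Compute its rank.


Rank of a partition matroid = sum of min(|Si|, ci) for each block.
= min(2,2) + min(4,3) + min(3,1) + min(3,1)
= 2 + 3 + 1 + 1
= 7.

7


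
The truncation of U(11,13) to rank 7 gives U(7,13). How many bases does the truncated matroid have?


Truncating U(11,13) to rank 7 gives U(7,13).
Bases of U(7,13) are all 7-element subsets of 13 elements.
Number of bases = C(13,7) = 13! / (7! * 6!) = 1716.

1716


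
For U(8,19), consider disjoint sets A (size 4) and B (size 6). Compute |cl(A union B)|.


|A union B| = 4 + 6 = 10 (disjoint).
In U(8,19), cl(S) = S if |S| < 8, else cl(S) = E.
Since 10 >= 8, cl(A union B) = E.
|cl(A union B)| = 19.

19


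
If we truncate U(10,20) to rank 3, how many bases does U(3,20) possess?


Truncating U(10,20) to rank 3 gives U(3,20).
Bases of U(3,20) are all 3-element subsets of 20 elements.
Number of bases = C(20,3) = (20 * 19 * 18) / (1 * 2 * 3) = 1140.

1140


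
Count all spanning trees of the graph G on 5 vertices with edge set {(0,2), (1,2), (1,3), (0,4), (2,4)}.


By Kirchhoff's matrix tree theorem, the number of spanning trees equals
the determinant of any cofactor of the Laplacian matrix L.
G has 5 vertices and 5 edges.
Computing the (4 x 4) cofactor determinant gives 3.

3


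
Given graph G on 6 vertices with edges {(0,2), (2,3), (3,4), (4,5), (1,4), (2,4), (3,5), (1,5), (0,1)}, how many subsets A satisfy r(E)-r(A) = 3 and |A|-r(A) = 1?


R(x,y) = sum over A in 2^E of x^(r(E)-r(A)) * y^(|A|-r(A)).
G has 6 vertices, 9 edges. r(E) = 5.
Enumerate all 2^9 = 512 subsets.
Count subsets with r(E)-r(A)=3 and |A|-r(A)=1: 3.

3


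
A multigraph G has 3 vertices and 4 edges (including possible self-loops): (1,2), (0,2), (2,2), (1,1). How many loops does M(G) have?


In a graphic matroid, a loop is a self-loop edge (u,u) with rank 0.
Examining all 4 edges for self-loops...
Self-loops found: (2,2), (1,1)
Number of loops = 2.

2


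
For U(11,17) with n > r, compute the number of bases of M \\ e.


Deleting e from U(11,17) gives U(11,16) since n > r.
Bases of U(11,16) = C(16,11) = 16! / (11! * 5!) = 4368.

4368


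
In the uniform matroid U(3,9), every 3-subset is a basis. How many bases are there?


Bases of U(3,9) are all 3-element subsets of the 9-element ground set.
Number of bases = C(9,3).
C(9,3) = 9! / (3! * 6!) = 84.

84


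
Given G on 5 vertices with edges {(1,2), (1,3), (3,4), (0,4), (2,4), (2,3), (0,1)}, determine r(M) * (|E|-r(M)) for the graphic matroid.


r(M) = |V| - c = 5 - 1 = 4.
nullity = |E| - r(M) = 7 - 4 = 3.
Product = 4 * 3 = 12.

12


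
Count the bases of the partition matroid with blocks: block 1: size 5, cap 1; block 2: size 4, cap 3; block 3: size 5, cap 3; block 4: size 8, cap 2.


A basis picks exactly ci elements from block i.
Number of bases = product of C(|Si|, ci).
= C(5,1) * C(4,3) * C(5,3) * C(8,2)
= 5 * 4 * 10 * 28
= 5600.

5600


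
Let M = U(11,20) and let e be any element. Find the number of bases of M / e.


Contracting e from U(11,20) gives U(10,19).
Bases of U(10,19) = C(19,10) = 19! / (10! * 9!) = 92378.

92378


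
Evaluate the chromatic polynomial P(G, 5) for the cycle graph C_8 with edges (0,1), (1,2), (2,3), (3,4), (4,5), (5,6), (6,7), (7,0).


P(C_8, k) = (k-1)^8 + (-1)^8*(k-1).
P(5) = (4)^8 + 4
= 65536 + 4 = 65540.

65540


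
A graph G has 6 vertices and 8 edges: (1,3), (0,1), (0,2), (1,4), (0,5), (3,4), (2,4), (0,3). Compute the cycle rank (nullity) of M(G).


Cycle rank (nullity) = |E| - r(M) = |E| - (|V| - c).
|E| = 8, |V| = 6, c = 1.
Nullity = 8 - (6 - 1) = 8 - 5 = 3.

3


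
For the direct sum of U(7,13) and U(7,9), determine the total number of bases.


Bases of a direct sum M1 + M2: |B| = |B(M1)| * |B(M2)|.
|B(U(7,13))| = C(13,7) = 1716.
|B(U(7,9))| = C(9,7) = 36.
Total bases = 1716 * 36 = 61776.

61776


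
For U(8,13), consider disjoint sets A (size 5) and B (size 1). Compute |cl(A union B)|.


|A union B| = 5 + 1 = 6 (disjoint).
In U(8,13), cl(S) = S if |S| < 8, else cl(S) = E.
Since 6 < 8, cl(A union B) = A union B.
|cl(A union B)| = 6.

6


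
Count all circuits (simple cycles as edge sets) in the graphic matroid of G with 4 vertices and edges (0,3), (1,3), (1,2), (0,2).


A circuit in a graphic matroid = edge set of a simple cycle.
G has 4 vertices and 4 edges.
Enumerating all minimal edge subsets forming cycles...
Total circuits found: 1.

1


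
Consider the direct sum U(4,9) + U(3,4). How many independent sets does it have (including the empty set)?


For a direct sum, |I(M1+M2)| = |I(M1)| * |I(M2)|.
|I(U(4,9))| = sum C(9,k) for k=0..4 = 256.
|I(U(3,4))| = sum C(4,k) for k=0..3 = 15.
Total = 256 * 15 = 3840.

3840


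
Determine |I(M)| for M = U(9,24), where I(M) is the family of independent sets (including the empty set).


Independent sets of U(9,24) are all subsets of size <= 9.
Count = (24 choose 0) + (24 choose 1) + (24 choose 2) + (24 choose 3) + (24 choose 4) + (24 choose 5) + (24 choose 6) + (24 choose 7) + (24 choose 8) + (24 choose 9)
     = 1 + 24 + 276 + 2024 + 10626 + 42504 + 134596 + 346104 + 735471 + 1307504
     = 2579130.

2579130


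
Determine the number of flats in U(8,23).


Flats of U(8,23): every subset of size < 8 is a flat, plus E itself.
Count = (23 choose 0) + (23 choose 1) + (23 choose 2) + (23 choose 3) + (23 choose 4) + (23 choose 5) + (23 choose 6) + (23 choose 7) + 1
     = 1 + 23 + 253 + 1771 + 8855 + 33649 + 100947 + 245157 + 1
     = 390657.

390657


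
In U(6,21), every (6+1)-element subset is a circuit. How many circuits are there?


In U(6,21), circuits are the (7)-element subsets.
Any set of 7 elements is dependent, and removing any one element gives
an independent set of size 6, so it is a minimal dependent set.
Number of circuits = (21 choose 7) = 116280.

116280


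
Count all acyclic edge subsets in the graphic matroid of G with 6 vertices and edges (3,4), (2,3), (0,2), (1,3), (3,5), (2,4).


An independent set in a graphic matroid is an acyclic edge subset.
G has 6 vertices and 6 edges.
Enumerate all 2^6 = 64 subsets, checking for acyclicity.
Total independent sets = 56.

56


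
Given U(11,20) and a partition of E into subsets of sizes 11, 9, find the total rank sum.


r(Ai) = min(|Ai|, 11) for each part.
Sum = min(11,11) + min(9,11)
    = 11 + 9
    = 20.

20


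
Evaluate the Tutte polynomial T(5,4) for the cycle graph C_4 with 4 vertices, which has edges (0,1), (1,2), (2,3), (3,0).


T(C_4; x,y) = x + x^2 + ... + x^(3) + y.
T(5,4) = 5^1 + 5^2 + 5^3 + 4
= 5 + 25 + 125 + 4
= 159.

159


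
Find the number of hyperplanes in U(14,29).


Hyperplanes of U(14,29) are flats of rank 13.
In a uniform matroid, these are exactly the (13)-element subsets.
Count = C(29,13) = 67863915.

67863915


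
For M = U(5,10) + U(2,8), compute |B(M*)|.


(M1+M2)* = M1* + M2*.
M1* = U(5,10), bases: C(10,5) = 252.
M2* = U(6,8), bases: C(8,6) = 28.
|B(M*)| = 252 * 28 = 7056.

7056


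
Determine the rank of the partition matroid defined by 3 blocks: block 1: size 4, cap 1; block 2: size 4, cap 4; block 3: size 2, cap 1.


Rank of a partition matroid = sum of min(|Si|, ci) for each block.
= min(4,1) + min(4,4) + min(2,1)
= 1 + 4 + 1
= 6.

6


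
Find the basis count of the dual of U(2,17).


The dual of U(r,n) is U(n-r, n) = U(15,17).
Bases of U(15,17) are all (15)-element subsets.
|B(M*)| = (17 choose 15) = 136.

136


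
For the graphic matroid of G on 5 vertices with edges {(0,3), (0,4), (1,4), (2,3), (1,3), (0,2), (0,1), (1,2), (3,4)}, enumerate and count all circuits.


A circuit in a graphic matroid = edge set of a simple cycle.
G has 5 vertices and 9 edges.
Enumerating all minimal edge subsets forming cycles...
Total circuits found: 22.

22


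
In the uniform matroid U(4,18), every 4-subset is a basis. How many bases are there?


Bases of U(4,18) are all 4-element subsets of the 18-element ground set.
Number of bases = C(18,4).
(18 choose 4) = 3060.

3060


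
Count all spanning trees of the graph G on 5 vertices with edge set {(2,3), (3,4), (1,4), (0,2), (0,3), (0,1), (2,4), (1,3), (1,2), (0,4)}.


By Kirchhoff's matrix tree theorem, the number of spanning trees equals
the determinant of any cofactor of the Laplacian matrix L.
G has 5 vertices and 10 edges.
Computing the (4 x 4) cofactor determinant gives 125.

125


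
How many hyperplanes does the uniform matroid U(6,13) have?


Hyperplanes of U(6,13) are flats of rank 5.
In a uniform matroid, these are exactly the (5)-element subsets.
Count = C(13,5) = 1287.

1287


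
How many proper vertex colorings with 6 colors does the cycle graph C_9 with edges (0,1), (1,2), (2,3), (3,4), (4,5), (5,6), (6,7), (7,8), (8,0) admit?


P(C_9, k) = (k-1)^9 + (-1)^9*(k-1).
P(6) = (5)^9 - 5
= 1953125 - 5 = 1953120.

1953120


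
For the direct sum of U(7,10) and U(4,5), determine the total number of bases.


Bases of a direct sum M1 + M2: |B| = |B(M1)| * |B(M2)|.
|B(U(7,10))| = C(10,7) = 120.
|B(U(4,5))| = C(5,4) = 5.
Total bases = 120 * 5 = 600.

600


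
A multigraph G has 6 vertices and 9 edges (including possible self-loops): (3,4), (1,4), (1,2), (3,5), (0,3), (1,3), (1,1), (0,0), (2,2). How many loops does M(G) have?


In a graphic matroid, a loop is a self-loop edge (u,u) with rank 0.
Examining all 9 edges for self-loops...
Self-loops found: (1,1), (0,0), (2,2)
Number of loops = 3.

3


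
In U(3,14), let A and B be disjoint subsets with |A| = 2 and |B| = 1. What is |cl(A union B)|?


|A union B| = 2 + 1 = 3 (disjoint).
In U(3,14), cl(S) = S if |S| < 3, else cl(S) = E.
Since 3 >= 3, cl(A union B) = E.
|cl(A union B)| = 14.

14


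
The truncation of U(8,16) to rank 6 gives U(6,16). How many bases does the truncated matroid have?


Truncating U(8,16) to rank 6 gives U(6,16).
Bases of U(6,16) are all 6-element subsets of 16 elements.
Number of bases = C(16,6) = 16! / (6! * 10!) = 8008.

8008


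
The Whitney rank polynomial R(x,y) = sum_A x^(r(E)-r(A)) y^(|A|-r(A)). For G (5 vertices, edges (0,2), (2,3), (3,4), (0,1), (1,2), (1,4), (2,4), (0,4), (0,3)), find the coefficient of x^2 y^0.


R(x,y) = sum over A in 2^E of x^(r(E)-r(A)) * y^(|A|-r(A)).
G has 5 vertices, 9 edges. r(E) = 4.
Enumerate all 2^9 = 512 subsets.
Count subsets with r(E)-r(A)=2 and |A|-r(A)=0: 36.

36


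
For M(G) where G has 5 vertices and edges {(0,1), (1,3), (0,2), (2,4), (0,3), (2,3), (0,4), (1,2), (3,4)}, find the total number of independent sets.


An independent set in a graphic matroid is an acyclic edge subset.
G has 5 vertices and 9 edges.
Enumerate all 2^9 = 512 subsets, checking for acyclicity.
Total independent sets = 198.

198


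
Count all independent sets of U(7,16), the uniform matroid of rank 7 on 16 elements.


Independent sets of U(7,16) are all subsets of size <= 7.
Count = (16 choose 0) + (16 choose 1) + (16 choose 2) + (16 choose 3) + (16 choose 4) + (16 choose 5) + (16 choose 6) + (16 choose 7)
     = 1 + 16 + 120 + 560 + 1820 + 4368 + 8008 + 11440
     = 26333.

26333


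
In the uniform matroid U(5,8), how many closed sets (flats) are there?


Flats of U(5,8): every subset of size < 5 is a flat, plus E itself.
Count = (8 choose 0) + (8 choose 1) + (8 choose 2) + (8 choose 3) + (8 choose 4) + 1
     = 1 + 8 + 28 + 56 + 70 + 1
     = 164.

164


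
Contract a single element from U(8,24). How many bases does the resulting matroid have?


Contracting e from U(8,24) gives U(7,23).
Bases of U(7,23) = C(23,7) = 245157.

245157


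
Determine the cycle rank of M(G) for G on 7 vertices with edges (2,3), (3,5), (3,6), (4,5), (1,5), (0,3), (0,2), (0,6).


Cycle rank (nullity) = |E| - r(M) = |E| - (|V| - c).
|E| = 8, |V| = 7, c = 1.
Nullity = 8 - (7 - 1) = 8 - 6 = 2.

2


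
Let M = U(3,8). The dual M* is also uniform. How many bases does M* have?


The dual of U(r,n) is U(n-r, n) = U(5,8).
Bases of U(5,8) are all (5)-element subsets.
|B(M*)| = C(8,5) = 8! / (5! * 3!) = 56.

56


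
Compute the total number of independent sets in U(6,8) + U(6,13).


For a direct sum, |I(M1+M2)| = |I(M1)| * |I(M2)|.
|I(U(6,8))| = sum C(8,k) for k=0..6 = 247.
|I(U(6,13))| = sum C(13,k) for k=0..6 = 4096.
Total = 247 * 4096 = 1011712.

1011712


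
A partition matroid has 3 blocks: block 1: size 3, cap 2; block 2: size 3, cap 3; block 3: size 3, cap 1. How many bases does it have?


A basis picks exactly ci elements from block i.
Number of bases = product of C(|Si|, ci).
= C(3,2) * C(3,3) * C(3,1)
= 3 * 1 * 3
= 9.

9


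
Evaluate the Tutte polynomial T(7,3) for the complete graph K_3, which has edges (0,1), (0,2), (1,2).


T(K_3; x,y) = x^2 + x + y.
T(7,3) = 49 + 7 + 3 = 59.

59


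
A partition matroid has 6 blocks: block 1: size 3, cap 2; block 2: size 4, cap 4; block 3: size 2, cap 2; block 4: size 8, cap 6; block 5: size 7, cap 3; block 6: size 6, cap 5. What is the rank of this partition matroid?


Rank of a partition matroid = sum of min(|Si|, ci) for each block.
= min(3,2) + min(4,4) + min(2,2) + min(8,6) + min(7,3) + min(6,5)
= 2 + 4 + 2 + 6 + 3 + 5
= 22.

22


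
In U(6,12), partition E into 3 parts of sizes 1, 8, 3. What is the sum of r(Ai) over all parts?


r(Ai) = min(|Ai|, 6) for each part.
Sum = min(1,6) + min(8,6) + min(3,6)
    = 1 + 6 + 3
    = 10.

10


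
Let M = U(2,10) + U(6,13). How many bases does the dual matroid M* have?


(M1+M2)* = M1* + M2*.
M1* = U(8,10), bases: C(10,8) = 45.
M2* = U(7,13), bases: C(13,7) = 1716.
|B(M*)| = 45 * 1716 = 77220.

77220


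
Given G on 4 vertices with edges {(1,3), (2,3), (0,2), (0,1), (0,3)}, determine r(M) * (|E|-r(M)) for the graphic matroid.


r(M) = |V| - c = 4 - 1 = 3.
nullity = |E| - r(M) = 5 - 3 = 2.
Product = 3 * 2 = 6.

6


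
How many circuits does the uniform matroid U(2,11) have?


In U(2,11), circuits are the (3)-element subsets.
Any set of 3 elements is dependent, and removing any one element gives
an independent set of size 2, so it is a minimal dependent set.
Number of circuits = C(11,3) = 11! / (3! * 8!) = 165.

165


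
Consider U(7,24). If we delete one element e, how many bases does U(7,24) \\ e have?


Deleting e from U(7,24) gives U(7,23) since n > r.
Bases of U(7,23) = (23 choose 7) = 245157.

245157


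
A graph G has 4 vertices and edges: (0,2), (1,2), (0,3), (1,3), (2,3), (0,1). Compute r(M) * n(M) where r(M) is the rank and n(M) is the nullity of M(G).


r(M) = |V| - c = 4 - 1 = 3.
nullity = |E| - r(M) = 6 - 3 = 3.
Product = 3 * 3 = 9.

9


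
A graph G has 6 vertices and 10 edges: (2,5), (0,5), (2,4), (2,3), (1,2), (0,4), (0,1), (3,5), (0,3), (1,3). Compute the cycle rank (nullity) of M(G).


Cycle rank (nullity) = |E| - r(M) = |E| - (|V| - c).
|E| = 10, |V| = 6, c = 1.
Nullity = 10 - (6 - 1) = 10 - 5 = 5.

5


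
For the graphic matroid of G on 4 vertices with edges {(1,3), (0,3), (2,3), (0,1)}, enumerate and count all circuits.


A circuit in a graphic matroid = edge set of a simple cycle.
G has 4 vertices and 4 edges.
Enumerating all minimal edge subsets forming cycles...
Total circuits found: 1.

1


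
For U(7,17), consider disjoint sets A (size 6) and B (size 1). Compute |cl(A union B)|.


|A union B| = 6 + 1 = 7 (disjoint).
In U(7,17), cl(S) = S if |S| < 7, else cl(S) = E.
Since 7 >= 7, cl(A union B) = E.
|cl(A union B)| = 17.

17


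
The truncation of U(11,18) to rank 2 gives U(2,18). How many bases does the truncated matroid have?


Truncating U(11,18) to rank 2 gives U(2,18).
Bases of U(2,18) are all 2-element subsets of 18 elements.
Number of bases = C(18,2) = 18! / (2! * 16!) = 153.

153


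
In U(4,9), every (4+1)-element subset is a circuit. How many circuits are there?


In U(4,9), circuits are the (5)-element subsets.
Any set of 5 elements is dependent, and removing any one element gives
an independent set of size 4, so it is a minimal dependent set.
Number of circuits = C(9,5) = 126.

126


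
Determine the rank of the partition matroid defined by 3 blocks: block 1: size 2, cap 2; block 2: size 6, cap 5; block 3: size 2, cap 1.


Rank of a partition matroid = sum of min(|Si|, ci) for each block.
= min(2,2) + min(6,5) + min(2,1)
= 2 + 5 + 1
= 8.

8


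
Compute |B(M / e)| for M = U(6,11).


Contracting e from U(6,11) gives U(5,10).
Bases of U(5,10) = C(10,5) = 252.

252


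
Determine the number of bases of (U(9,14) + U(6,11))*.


(M1+M2)* = M1* + M2*.
M1* = U(5,14), bases: C(14,5) = 2002.
M2* = U(5,11), bases: C(11,5) = 462.
|B(M*)| = 2002 * 462 = 924924.

924924


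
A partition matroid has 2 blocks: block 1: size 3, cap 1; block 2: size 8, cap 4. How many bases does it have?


A basis picks exactly ci elements from block i.
Number of bases = product of C(|Si|, ci).
= C(3,1) * C(8,4)
= 3 * 70
= 210.

210


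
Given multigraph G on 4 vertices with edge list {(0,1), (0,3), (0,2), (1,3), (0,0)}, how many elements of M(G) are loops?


In a graphic matroid, a loop is a self-loop edge (u,u) with rank 0.
Examining all 5 edges for self-loops...
Self-loops found: (0,0)
Number of loops = 1.

1


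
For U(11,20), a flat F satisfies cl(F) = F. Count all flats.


Flats of U(11,20): every subset of size < 11 is a flat, plus E itself.
Count = (20 choose 0) + (20 choose 1) + (20 choose 2) + (20 choose 3) + (20 choose 4) + (20 choose 5) + (20 choose 6) + (20 choose 7) + (20 choose 8) + (20 choose 9) + (20 choose 10) + 1
     = 1 + 20 + 190 + 1140 + 4845 + 15504 + 38760 + 77520 + 125970 + 167960 + 184756 + 1
     = 616667.

616667


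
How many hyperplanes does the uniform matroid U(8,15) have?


Hyperplanes of U(8,15) are flats of rank 7.
In a uniform matroid, these are exactly the (7)-element subsets.
Count = C(15,7) = 15! / (7! * 8!) = 6435.

6435


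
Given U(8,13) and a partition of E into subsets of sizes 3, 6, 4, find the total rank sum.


r(Ai) = min(|Ai|, 8) for each part.
Sum = min(3,8) + min(6,8) + min(4,8)
    = 3 + 6 + 4
    = 13.

13


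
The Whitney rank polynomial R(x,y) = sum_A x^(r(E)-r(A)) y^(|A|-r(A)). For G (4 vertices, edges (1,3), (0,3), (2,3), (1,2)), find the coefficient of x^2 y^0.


R(x,y) = sum over A in 2^E of x^(r(E)-r(A)) * y^(|A|-r(A)).
G has 4 vertices, 4 edges. r(E) = 3.
Enumerate all 2^4 = 16 subsets.
Count subsets with r(E)-r(A)=2 and |A|-r(A)=0: 4.

4


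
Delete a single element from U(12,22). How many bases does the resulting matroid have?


Deleting e from U(12,22) gives U(12,21) since n > r.
Bases of U(12,21) = (21 choose 12) = 293930.

293930


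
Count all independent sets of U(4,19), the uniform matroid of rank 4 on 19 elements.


Independent sets of U(4,19) are all subsets of size <= 4.
Count = C(19,0) + C(19,1) + C(19,2) + C(19,3) + C(19,4)
     = 1 + 19 + 171 + 969 + 3876
     = 5036.

5036


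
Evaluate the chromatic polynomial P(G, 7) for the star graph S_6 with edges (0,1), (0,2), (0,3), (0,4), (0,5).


P(tree, k) = k * (k-1)^(5) for any tree on 6 vertices.
P(7) = 7 * 6^5 = 7 * 7776 = 54432.

54432


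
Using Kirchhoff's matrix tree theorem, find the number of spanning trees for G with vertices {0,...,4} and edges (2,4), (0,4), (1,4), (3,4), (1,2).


By Kirchhoff's matrix tree theorem, the number of spanning trees equals
the determinant of any cofactor of the Laplacian matrix L.
G has 5 vertices and 5 edges.
Computing the (4 x 4) cofactor determinant gives 3.

3


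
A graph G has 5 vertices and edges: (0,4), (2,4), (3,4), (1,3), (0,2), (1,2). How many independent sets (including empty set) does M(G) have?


An independent set in a graphic matroid is an acyclic edge subset.
G has 5 vertices and 6 edges.
Enumerate all 2^6 = 64 subsets, checking for acyclicity.
Total independent sets = 52.

52


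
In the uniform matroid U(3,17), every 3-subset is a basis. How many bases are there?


Bases of U(3,17) are all 3-element subsets of the 17-element ground set.
Number of bases = C(17,3).
C(17,3) = (17 * 16 * 15) / (1 * 2 * 3) = 680.

680


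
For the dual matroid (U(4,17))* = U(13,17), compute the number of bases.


The dual of U(r,n) is U(n-r, n) = U(13,17).
Bases of U(13,17) are all (13)-element subsets.
|B(M*)| = C(17,13) = 2380.

2380


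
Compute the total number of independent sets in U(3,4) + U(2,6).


For a direct sum, |I(M1+M2)| = |I(M1)| * |I(M2)|.
|I(U(3,4))| = sum C(4,k) for k=0..3 = 15.
|I(U(2,6))| = sum C(6,k) for k=0..2 = 22.
Total = 15 * 22 = 330.

330


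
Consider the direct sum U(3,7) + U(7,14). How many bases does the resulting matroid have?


Bases of a direct sum M1 + M2: |B| = |B(M1)| * |B(M2)|.
|B(U(3,7))| = C(7,3) = 35.
|B(U(7,14))| = C(14,7) = 3432.
Total bases = 35 * 3432 = 120120.

120120


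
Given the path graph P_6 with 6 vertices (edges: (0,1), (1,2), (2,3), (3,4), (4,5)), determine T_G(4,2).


A path on 6 vertices is a tree with 5 edges.
T(x,y) = x^(5) for any tree.
T(4,2) = 4^5 = 1024.

1024


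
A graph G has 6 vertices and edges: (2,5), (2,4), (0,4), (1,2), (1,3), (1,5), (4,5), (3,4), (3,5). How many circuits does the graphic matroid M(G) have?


A circuit in a graphic matroid = edge set of a simple cycle.
G has 6 vertices and 9 edges.
Enumerating all minimal edge subsets forming cycles...
Total circuits found: 13.

13


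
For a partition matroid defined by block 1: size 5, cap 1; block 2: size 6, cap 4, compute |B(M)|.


A basis picks exactly ci elements from block i.
Number of bases = product of C(|Si|, ci).
= C(5,1) * C(6,4)
= 5 * 15
= 75.

75


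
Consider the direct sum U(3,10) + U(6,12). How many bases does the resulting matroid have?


Bases of a direct sum M1 + M2: |B| = |B(M1)| * |B(M2)|.
|B(U(3,10))| = C(10,3) = 120.
|B(U(6,12))| = C(12,6) = 924.
Total bases = 120 * 924 = 110880.

110880


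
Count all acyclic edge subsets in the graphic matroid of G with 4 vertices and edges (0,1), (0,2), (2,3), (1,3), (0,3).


An independent set in a graphic matroid is an acyclic edge subset.
G has 4 vertices and 5 edges.
Enumerate all 2^5 = 32 subsets, checking for acyclicity.
Total independent sets = 24.

24


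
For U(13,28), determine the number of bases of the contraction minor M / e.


Contracting e from U(13,28) gives U(12,27).
Bases of U(12,27) = C(27,12) = 27! / (12! * 15!) = 17383860.

17383860


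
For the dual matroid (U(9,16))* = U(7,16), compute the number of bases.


The dual of U(r,n) is U(n-r, n) = U(7,16).
Bases of U(7,16) are all (7)-element subsets.
|B(M*)| = C(16,7) = 11440.

11440


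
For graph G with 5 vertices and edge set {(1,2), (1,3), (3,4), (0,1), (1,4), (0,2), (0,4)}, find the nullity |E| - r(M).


Cycle rank (nullity) = |E| - r(M) = |E| - (|V| - c).
|E| = 7, |V| = 5, c = 1.
Nullity = 7 - (5 - 1) = 7 - 4 = 3.

3


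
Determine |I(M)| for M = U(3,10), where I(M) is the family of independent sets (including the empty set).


Independent sets of U(3,10) are all subsets of size <= 3.
Count = (10 choose 0) + (10 choose 1) + (10 choose 2) + (10 choose 3)
     = 1 + 10 + 45 + 120
     = 176.

176


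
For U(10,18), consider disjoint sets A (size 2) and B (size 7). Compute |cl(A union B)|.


|A union B| = 2 + 7 = 9 (disjoint).
In U(10,18), cl(S) = S if |S| < 10, else cl(S) = E.
Since 9 < 10, cl(A union B) = A union B.
|cl(A union B)| = 9.

9


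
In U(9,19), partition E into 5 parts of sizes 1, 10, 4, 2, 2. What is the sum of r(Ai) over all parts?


r(Ai) = min(|Ai|, 9) for each part.
Sum = min(1,9) + min(10,9) + min(4,9) + min(2,9) + min(2,9)
    = 1 + 9 + 4 + 2 + 2
    = 18.

18


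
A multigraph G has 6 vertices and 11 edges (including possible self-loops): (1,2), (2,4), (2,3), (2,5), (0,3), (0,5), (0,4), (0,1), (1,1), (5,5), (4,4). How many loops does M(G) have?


In a graphic matroid, a loop is a self-loop edge (u,u) with rank 0.
Examining all 11 edges for self-loops...
Self-loops found: (1,1), (5,5), (4,4)
Number of loops = 3.

3


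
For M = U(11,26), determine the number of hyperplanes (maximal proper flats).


Hyperplanes of U(11,26) are flats of rank 10.
In a uniform matroid, these are exactly the (10)-element subsets.
Count = C(26,10) = 5311735.

5311735


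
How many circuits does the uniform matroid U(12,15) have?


In U(12,15), circuits are the (13)-element subsets.
Any set of 13 elements is dependent, and removing any one element gives
an independent set of size 12, so it is a minimal dependent set.
Number of circuits = C(15,13) = 105.

105


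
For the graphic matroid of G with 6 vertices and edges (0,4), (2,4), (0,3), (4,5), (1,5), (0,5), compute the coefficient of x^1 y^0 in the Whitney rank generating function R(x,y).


R(x,y) = sum over A in 2^E of x^(r(E)-r(A)) * y^(|A|-r(A)).
G has 6 vertices, 6 edges. r(E) = 5.
Enumerate all 2^6 = 64 subsets.
Count subsets with r(E)-r(A)=1 and |A|-r(A)=0: 12.

12


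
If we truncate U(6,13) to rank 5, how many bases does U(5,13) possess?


Truncating U(6,13) to rank 5 gives U(5,13).
Bases of U(5,13) are all 5-element subsets of 13 elements.
Number of bases = C(13,5) = 13! / (5! * 8!) = 1287.

1287


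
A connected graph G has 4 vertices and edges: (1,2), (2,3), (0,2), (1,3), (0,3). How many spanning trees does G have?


By Kirchhoff's matrix tree theorem, the number of spanning trees equals
the determinant of any cofactor of the Laplacian matrix L.
G has 4 vertices and 5 edges.
Computing the (3 x 3) cofactor determinant gives 8.

8


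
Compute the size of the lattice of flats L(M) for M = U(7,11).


Flats of U(7,11): every subset of size < 7 is a flat, plus E itself.
Count = C(11,0) + C(11,1) + C(11,2) + C(11,3) + C(11,4) + C(11,5) + C(11,6) + 1
     = 1 + 11 + 55 + 165 + 330 + 462 + 462 + 1
     = 1487.

1487


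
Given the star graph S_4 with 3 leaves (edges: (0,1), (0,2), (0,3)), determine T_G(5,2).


A star on 4 vertices is a tree with 3 edges.
T(x,y) = x^(3) for any tree.
T(5,2) = 5^3 = 125.

125


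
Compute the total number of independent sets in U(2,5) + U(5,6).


For a direct sum, |I(M1+M2)| = |I(M1)| * |I(M2)|.
|I(U(2,5))| = sum C(5,k) for k=0..2 = 16.
|I(U(5,6))| = sum C(6,k) for k=0..5 = 63.
Total = 16 * 63 = 1008.

1008


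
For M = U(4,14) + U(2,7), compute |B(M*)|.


(M1+M2)* = M1* + M2*.
M1* = U(10,14), bases: C(14,10) = 1001.
M2* = U(5,7), bases: C(7,5) = 21.
|B(M*)| = 1001 * 21 = 21021.

21021


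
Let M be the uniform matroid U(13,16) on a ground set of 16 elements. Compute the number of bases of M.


Bases of U(13,16) are all 13-element subsets of the 16-element ground set.
Number of bases = C(16,13).
C(16,13) = 560.

560


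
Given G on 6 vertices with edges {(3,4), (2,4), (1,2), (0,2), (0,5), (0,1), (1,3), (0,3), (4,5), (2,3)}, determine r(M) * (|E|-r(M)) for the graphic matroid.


r(M) = |V| - c = 6 - 1 = 5.
nullity = |E| - r(M) = 10 - 5 = 5.
Product = 5 * 5 = 25.

25


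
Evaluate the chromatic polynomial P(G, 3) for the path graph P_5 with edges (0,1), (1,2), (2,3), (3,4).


P(P_5, k) = k * (k-1)^(4).
P(3) = 3 * 2^4 = 3 * 16 = 48.

48


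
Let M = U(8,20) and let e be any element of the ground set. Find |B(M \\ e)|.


Deleting e from U(8,20) gives U(8,19) since n > r.
Bases of U(8,19) = C(19,8) = 19! / (8! * 11!) = 75582.

75582


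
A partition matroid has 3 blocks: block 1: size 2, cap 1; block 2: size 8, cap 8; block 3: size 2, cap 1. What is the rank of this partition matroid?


Rank of a partition matroid = sum of min(|Si|, ci) for each block.
= min(2,1) + min(8,8) + min(2,1)
= 1 + 8 + 1
= 10.

10


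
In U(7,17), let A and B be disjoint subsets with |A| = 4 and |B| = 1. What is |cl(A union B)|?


|A union B| = 4 + 1 = 5 (disjoint).
In U(7,17), cl(S) = S if |S| < 7, else cl(S) = E.
Since 5 < 7, cl(A union B) = A union B.
|cl(A union B)| = 5.

5


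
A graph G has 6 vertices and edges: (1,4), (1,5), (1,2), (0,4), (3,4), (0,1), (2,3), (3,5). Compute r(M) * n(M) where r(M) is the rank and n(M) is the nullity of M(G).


r(M) = |V| - c = 6 - 1 = 5.
nullity = |E| - r(M) = 8 - 5 = 3.
Product = 5 * 3 = 15.

15


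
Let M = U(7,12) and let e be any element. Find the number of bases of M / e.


Contracting e from U(7,12) gives U(6,11).
Bases of U(6,11) = C(11,6) = 462.

462


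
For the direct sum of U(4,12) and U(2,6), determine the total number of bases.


Bases of a direct sum M1 + M2: |B| = |B(M1)| * |B(M2)|.
|B(U(4,12))| = C(12,4) = 495.
|B(U(2,6))| = C(6,2) = 15.
Total bases = 495 * 15 = 7425.

7425


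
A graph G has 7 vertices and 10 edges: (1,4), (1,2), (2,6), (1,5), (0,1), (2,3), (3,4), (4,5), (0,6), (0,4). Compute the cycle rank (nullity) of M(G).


Cycle rank (nullity) = |E| - r(M) = |E| - (|V| - c).
|E| = 10, |V| = 7, c = 1.
Nullity = 10 - (7 - 1) = 10 - 6 = 4.

4


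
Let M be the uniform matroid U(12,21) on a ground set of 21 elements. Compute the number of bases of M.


Bases of U(12,21) are all 12-element subsets of the 21-element ground set.
Number of bases = C(21,12).
C(21,12) = 293930.

293930


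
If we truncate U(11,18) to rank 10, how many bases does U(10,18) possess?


Truncating U(11,18) to rank 10 gives U(10,18).
Bases of U(10,18) are all 10-element subsets of 18 elements.
Number of bases = C(18,10) = 43758.

43758


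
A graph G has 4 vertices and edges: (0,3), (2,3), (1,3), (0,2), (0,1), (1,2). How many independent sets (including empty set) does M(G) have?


An independent set in a graphic matroid is an acyclic edge subset.
G has 4 vertices and 6 edges.
Enumerate all 2^6 = 64 subsets, checking for acyclicity.
Total independent sets = 38.

38


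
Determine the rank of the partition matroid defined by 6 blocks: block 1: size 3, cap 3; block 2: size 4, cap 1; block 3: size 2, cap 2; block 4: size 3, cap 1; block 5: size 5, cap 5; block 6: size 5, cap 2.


Rank of a partition matroid = sum of min(|Si|, ci) for each block.
= min(3,3) + min(4,1) + min(2,2) + min(3,1) + min(5,5) + min(5,2)
= 3 + 1 + 2 + 1 + 5 + 2
= 14.

14


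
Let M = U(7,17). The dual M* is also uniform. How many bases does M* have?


The dual of U(r,n) is U(n-r, n) = U(10,17).
Bases of U(10,17) are all (10)-element subsets.
|B(M*)| = C(17,10) = 17! / (10! * 7!) = 19448.

19448


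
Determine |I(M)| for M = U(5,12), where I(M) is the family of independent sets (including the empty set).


Independent sets of U(5,12) are all subsets of size <= 5.
Count = (12 choose 0) + (12 choose 1) + (12 choose 2) + (12 choose 3) + (12 choose 4) + (12 choose 5)
     = 1 + 12 + 66 + 220 + 495 + 792
     = 1586.

1586


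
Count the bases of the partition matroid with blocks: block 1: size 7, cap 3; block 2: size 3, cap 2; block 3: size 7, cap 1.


A basis picks exactly ci elements from block i.
Number of bases = product of C(|Si|, ci).
= C(7,3) * C(3,2) * C(7,1)
= 35 * 3 * 7
= 735.

735


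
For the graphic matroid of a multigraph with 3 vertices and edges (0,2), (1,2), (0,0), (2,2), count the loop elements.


In a graphic matroid, a loop is a self-loop edge (u,u) with rank 0.
Examining all 4 edges for self-loops...
Self-loops found: (0,0), (2,2)
Number of loops = 2.

2


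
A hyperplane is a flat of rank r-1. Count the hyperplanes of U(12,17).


Hyperplanes of U(12,17) are flats of rank 11.
In a uniform matroid, these are exactly the (11)-element subsets.
Count = C(17,11) = 17! / (11! * 6!) = 12376.

12376


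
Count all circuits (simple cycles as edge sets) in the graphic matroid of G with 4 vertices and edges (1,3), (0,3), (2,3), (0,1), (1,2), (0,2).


A circuit in a graphic matroid = edge set of a simple cycle.
G has 4 vertices and 6 edges.
Enumerating all minimal edge subsets forming cycles...
Total circuits found: 7.

7


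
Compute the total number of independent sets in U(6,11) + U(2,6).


For a direct sum, |I(M1+M2)| = |I(M1)| * |I(M2)|.
|I(U(6,11))| = sum C(11,k) for k=0..6 = 1486.
|I(U(2,6))| = sum C(6,k) for k=0..2 = 22.
Total = 1486 * 22 = 32692.

32692


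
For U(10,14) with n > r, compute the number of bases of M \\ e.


Deleting e from U(10,14) gives U(10,13) since n > r.
Bases of U(10,13) = C(13,10) = 286.

286


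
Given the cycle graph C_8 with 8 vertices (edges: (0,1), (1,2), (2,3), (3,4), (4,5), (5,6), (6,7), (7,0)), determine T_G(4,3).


T(C_8; x,y) = x + x^2 + ... + x^(7) + y.
T(4,3) = 4^1 + 4^2 + 4^3 + 4^4 + 4^5 + 4^6 + 4^7 + 3
= 4 + 16 + 64 + 256 + 1024 + 4096 + 16384 + 3
= 21847.

21847


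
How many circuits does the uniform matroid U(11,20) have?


In U(11,20), circuits are the (12)-element subsets.
Any set of 12 elements is dependent, and removing any one element gives
an independent set of size 11, so it is a minimal dependent set.
Number of circuits = C(20,12) = 20! / (12! * 8!) = 125970.

125970


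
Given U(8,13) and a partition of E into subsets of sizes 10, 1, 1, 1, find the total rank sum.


r(Ai) = min(|Ai|, 8) for each part.
Sum = min(10,8) + min(1,8) + min(1,8) + min(1,8)
    = 8 + 1 + 1 + 1
    = 11.

11


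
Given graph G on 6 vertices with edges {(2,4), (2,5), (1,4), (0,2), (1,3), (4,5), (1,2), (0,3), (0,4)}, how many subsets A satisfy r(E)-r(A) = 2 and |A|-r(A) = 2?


R(x,y) = sum over A in 2^E of x^(r(E)-r(A)) * y^(|A|-r(A)).
G has 6 vertices, 9 edges. r(E) = 5.
Enumerate all 2^9 = 512 subsets.
Count subsets with r(E)-r(A)=2 and |A|-r(A)=2: 3.

3


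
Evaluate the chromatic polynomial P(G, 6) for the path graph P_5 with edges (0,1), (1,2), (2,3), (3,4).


P(P_5, k) = k * (k-1)^(4).
P(6) = 6 * 5^4 = 6 * 625 = 3750.

3750


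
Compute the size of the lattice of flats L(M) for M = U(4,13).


Flats of U(4,13): every subset of size < 4 is a flat, plus E itself.
Count = C(13,0) + C(13,1) + C(13,2) + C(13,3) + 1
     = 1 + 13 + 78 + 286 + 1
     = 379.

379


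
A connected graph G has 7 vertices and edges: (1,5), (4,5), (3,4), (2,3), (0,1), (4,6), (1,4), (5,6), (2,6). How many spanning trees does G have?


By Kirchhoff's matrix tree theorem, the number of spanning trees equals
the determinant of any cofactor of the Laplacian matrix L.
G has 7 vertices and 9 edges.
Computing the (6 x 6) cofactor determinant gives 29.

29


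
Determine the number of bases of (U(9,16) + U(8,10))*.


(M1+M2)* = M1* + M2*.
M1* = U(7,16), bases: C(16,7) = 11440.
M2* = U(2,10), bases: C(10,2) = 45.
|B(M*)| = 11440 * 45 = 514800.

514800


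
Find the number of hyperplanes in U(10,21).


Hyperplanes of U(10,21) are flats of rank 9.
In a uniform matroid, these are exactly the (9)-element subsets.
Count = (21 choose 9) = 293930.

293930


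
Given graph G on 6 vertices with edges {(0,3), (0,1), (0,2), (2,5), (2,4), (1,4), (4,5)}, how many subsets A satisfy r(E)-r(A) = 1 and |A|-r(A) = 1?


R(x,y) = sum over A in 2^E of x^(r(E)-r(A)) * y^(|A|-r(A)).
G has 6 vertices, 7 edges. r(E) = 5.
Enumerate all 2^7 = 128 subsets.
Count subsets with r(E)-r(A)=1 and |A|-r(A)=1: 10.

10


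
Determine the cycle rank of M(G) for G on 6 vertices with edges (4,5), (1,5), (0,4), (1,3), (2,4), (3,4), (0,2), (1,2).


Cycle rank (nullity) = |E| - r(M) = |E| - (|V| - c).
|E| = 8, |V| = 6, c = 1.
Nullity = 8 - (6 - 1) = 8 - 5 = 3.

3


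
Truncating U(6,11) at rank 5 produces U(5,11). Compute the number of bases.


Truncating U(6,11) to rank 5 gives U(5,11).
Bases of U(5,11) are all 5-element subsets of 11 elements.
Number of bases = (11 choose 5) = 462.

462


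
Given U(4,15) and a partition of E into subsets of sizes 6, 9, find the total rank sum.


r(Ai) = min(|Ai|, 4) for each part.
Sum = min(6,4) + min(9,4)
    = 4 + 4
    = 8.

8


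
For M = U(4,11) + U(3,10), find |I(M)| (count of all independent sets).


For a direct sum, |I(M1+M2)| = |I(M1)| * |I(M2)|.
|I(U(4,11))| = sum C(11,k) for k=0..4 = 562.
|I(U(3,10))| = sum C(10,k) for k=0..3 = 176.
Total = 562 * 176 = 98912.

98912


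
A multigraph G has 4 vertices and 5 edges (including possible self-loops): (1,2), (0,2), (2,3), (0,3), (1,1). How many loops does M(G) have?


In a graphic matroid, a loop is a self-loop edge (u,u) with rank 0.
Examining all 5 edges for self-loops...
Self-loops found: (1,1)
Number of loops = 1.

1


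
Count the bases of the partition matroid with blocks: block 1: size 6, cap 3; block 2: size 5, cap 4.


A basis picks exactly ci elements from block i.
Number of bases = product of C(|Si|, ci).
= C(6,3) * C(5,4)
= 20 * 5
= 100.

100


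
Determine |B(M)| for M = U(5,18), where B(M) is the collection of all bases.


Bases of U(5,18) are all 5-element subsets of the 18-element ground set.
Number of bases = C(18,5).
C(18,5) = 8568.

8568


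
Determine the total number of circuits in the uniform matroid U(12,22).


In U(12,22), circuits are the (13)-element subsets.
Any set of 13 elements is dependent, and removing any one element gives
an independent set of size 12, so it is a minimal dependent set.
Number of circuits = (22 choose 13) = 497420.

497420


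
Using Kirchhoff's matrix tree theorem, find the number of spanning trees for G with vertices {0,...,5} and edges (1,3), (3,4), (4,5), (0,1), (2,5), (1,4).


By Kirchhoff's matrix tree theorem, the number of spanning trees equals
the determinant of any cofactor of the Laplacian matrix L.
G has 6 vertices and 6 edges.
Computing the (5 x 5) cofactor determinant gives 3.

3


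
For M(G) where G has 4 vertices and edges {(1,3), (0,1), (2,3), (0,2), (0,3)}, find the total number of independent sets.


An independent set in a graphic matroid is an acyclic edge subset.
G has 4 vertices and 5 edges.
Enumerate all 2^5 = 32 subsets, checking for acyclicity.
Total independent sets = 24.

24


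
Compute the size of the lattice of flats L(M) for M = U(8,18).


Flats of U(8,18): every subset of size < 8 is a flat, plus E itself.
Count = C(18,0) + C(18,1) + C(18,2) + C(18,3) + C(18,4) + C(18,5) + C(18,6) + C(18,7) + 1
     = 1 + 18 + 153 + 816 + 3060 + 8568 + 18564 + 31824 + 1
     = 63005.

63005


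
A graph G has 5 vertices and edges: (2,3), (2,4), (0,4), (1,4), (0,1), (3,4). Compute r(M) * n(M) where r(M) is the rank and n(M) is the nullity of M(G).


r(M) = |V| - c = 5 - 1 = 4.
nullity = |E| - r(M) = 6 - 4 = 2.
Product = 4 * 2 = 8.

8


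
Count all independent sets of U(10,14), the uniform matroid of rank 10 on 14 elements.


Independent sets of U(10,14) are all subsets of size <= 10.
Count = C(14,0) + C(14,1) + C(14,2) + C(14,3) + C(14,4) + C(14,5) + C(14,6) + C(14,7) + C(14,8) + C(14,9) + C(14,10)
     = 1 + 14 + 91 + 364 + 1001 + 2002 + 3003 + 3432 + 3003 + 2002 + 1001
     = 15914.

15914


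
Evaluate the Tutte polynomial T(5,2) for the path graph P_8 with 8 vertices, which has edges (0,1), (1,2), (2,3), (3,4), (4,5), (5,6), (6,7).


A path on 8 vertices is a tree with 7 edges.
T(x,y) = x^(7) for any tree.
T(5,2) = 5^7 = 78125.

78125


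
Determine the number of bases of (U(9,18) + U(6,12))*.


(M1+M2)* = M1* + M2*.
M1* = U(9,18), bases: C(18,9) = 48620.
M2* = U(6,12), bases: C(12,6) = 924.
|B(M*)| = 48620 * 924 = 44924880.

44924880


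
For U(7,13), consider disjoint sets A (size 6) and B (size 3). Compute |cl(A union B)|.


|A union B| = 6 + 3 = 9 (disjoint).
In U(7,13), cl(S) = S if |S| < 7, else cl(S) = E.
Since 9 >= 7, cl(A union B) = E.
|cl(A union B)| = 13.

13


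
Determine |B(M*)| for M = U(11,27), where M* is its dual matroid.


The dual of U(r,n) is U(n-r, n) = U(16,27).
Bases of U(16,27) are all (16)-element subsets.
|B(M*)| = C(27,16) = 27! / (16! * 11!) = 13037895.

13037895


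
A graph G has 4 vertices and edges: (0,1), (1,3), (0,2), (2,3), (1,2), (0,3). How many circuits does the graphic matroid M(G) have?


A circuit in a graphic matroid = edge set of a simple cycle.
G has 4 vertices and 6 edges.
Enumerating all minimal edge subsets forming cycles...
Total circuits found: 7.

7
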